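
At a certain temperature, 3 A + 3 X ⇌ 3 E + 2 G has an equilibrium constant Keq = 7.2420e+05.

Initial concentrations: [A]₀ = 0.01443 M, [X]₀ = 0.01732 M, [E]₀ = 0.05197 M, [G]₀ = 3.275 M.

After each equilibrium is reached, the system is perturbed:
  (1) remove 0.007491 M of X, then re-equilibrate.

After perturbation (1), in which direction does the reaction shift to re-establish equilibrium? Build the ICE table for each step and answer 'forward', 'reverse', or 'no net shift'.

Q₀ = 9.6436e+07 vs Keq = 7.2420e+05 ⇒ Q>K, reverse
Step 1:
                  A         X         E         G
  init      0.01443   0.01732   0.05197     3.275
  Δ         0.01447   0.01447  -0.01447  -0.00965
  eq         0.0289   0.03179    0.0375     3.265
  solve Keq expr → x = -0.004825; check Q = 7.2420e+05
Then remove 0.007491 M of X.
Step 2:
                  A         X         E         G
  init       0.0289    0.0243    0.0375     3.265
  Δ        0.002689  0.002689 -0.002689 -0.001793
  eq        0.03159   0.02699   0.03481     3.264
  solve Keq expr → x = -8.9633e-04; check Q = 7.2420e+05

Direction: reverse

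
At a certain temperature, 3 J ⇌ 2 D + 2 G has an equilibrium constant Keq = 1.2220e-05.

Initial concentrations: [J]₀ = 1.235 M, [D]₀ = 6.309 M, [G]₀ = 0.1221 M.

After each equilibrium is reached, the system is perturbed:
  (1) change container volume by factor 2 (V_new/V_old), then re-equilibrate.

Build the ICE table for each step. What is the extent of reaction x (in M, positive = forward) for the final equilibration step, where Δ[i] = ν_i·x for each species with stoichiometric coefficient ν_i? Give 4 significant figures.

x = 9.8416e-05 M

Q₀ = 0.315 vs Keq = 1.2220e-05 ⇒ Q>K, reverse
Step 1:
                    J           D           G
  init          1.235       6.309      0.1221
  Δ            0.1817     -0.1211     -0.1211
  eq            1.417       6.188  9.5263e-04
  solve Keq expr → x = -0.06057; check Q = 1.2220e-05
Then change container volume by factor 2 (V_new/V_old).
Step 2:
                    J           D           G
  init         0.7084       3.094  4.7631e-04
  Δ       -2.9525e-04  1.9683e-04  1.9683e-04
  eq           0.7081       3.094  6.7314e-04
  solve Keq expr → x = 9.8416e-05; check Q = 1.2220e-05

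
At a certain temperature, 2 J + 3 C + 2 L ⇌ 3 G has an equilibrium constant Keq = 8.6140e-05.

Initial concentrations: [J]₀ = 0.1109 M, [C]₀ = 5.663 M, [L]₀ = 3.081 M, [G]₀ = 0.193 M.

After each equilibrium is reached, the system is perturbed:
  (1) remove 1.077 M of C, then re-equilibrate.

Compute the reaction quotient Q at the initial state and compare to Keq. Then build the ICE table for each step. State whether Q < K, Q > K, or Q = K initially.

Q₀ = 3.3907e-04 vs Keq = 8.6140e-05 ⇒ Q>K, reverse
Step 1:
                    J           C           L           G
  init         0.1109       5.663       3.081       0.193
  Δ           0.03112     0.04668     0.03112    -0.04668
  eq            0.142        5.71       3.112      0.1463
  solve Keq expr → x = -0.01556; check Q = 8.6140e-05
Then remove 1.077 M of C.
Step 2:
                    J           C           L           G
  init          0.142       4.633       3.112      0.1463
  Δ           0.01304     0.01956     0.01304    -0.01956
  eq           0.1551       4.652       3.125      0.1268
  solve Keq expr → x = -0.006519; check Q = 8.6140e-05

Q₀ = 3.3907e-04; Q > K (proceeds reverse)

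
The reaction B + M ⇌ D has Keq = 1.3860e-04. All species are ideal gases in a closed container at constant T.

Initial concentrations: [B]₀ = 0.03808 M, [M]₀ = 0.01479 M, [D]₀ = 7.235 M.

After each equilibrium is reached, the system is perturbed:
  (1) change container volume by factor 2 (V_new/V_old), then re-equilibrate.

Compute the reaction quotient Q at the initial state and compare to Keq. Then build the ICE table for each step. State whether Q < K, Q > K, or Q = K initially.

Q₀ = 1.2846e+04 vs Keq = 1.3860e-04 ⇒ Q>K, reverse
Step 1:
                   B          M          D
  init       0.03808    0.01479      7.235
  Δ            7.228      7.228     -7.228
  eq           7.266      7.242   0.007293
  solve Keq expr → x = -7.228; check Q = 1.3860e-04
Then change container volume by factor 2 (V_new/V_old).
Step 2:
                   B          M          D
  init         3.633      3.621   0.003647
  Δ         0.001822   0.001822  -0.001822
  eq           3.635      3.623   0.001825
  solve Keq expr → x = -0.001822; check Q = 1.3860e-04

Q₀ = 1.2846e+04; Q > K (proceeds reverse)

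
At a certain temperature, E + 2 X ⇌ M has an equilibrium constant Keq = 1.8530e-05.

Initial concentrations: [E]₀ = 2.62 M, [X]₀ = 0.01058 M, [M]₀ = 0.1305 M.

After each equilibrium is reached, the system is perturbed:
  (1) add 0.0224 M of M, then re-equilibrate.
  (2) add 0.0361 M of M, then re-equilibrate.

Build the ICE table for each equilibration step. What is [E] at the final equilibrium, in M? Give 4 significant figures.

[E]_eq = 2.809 M

Q₀ = 445 vs Keq = 1.8530e-05 ⇒ Q>K, reverse
Step 1:
                  E         X         M
  I            2.62   0.01058    0.1305
  C          0.1305     0.261   -0.1305
  E            2.75    0.2716 3.7589e-06
  solve Keq expr → x = -0.1305; check Q = 1.8530e-05
Then add 0.0224 M of M.
Step 2:
                  E         X         M
  I            2.75    0.2716    0.0224
  C          0.0224    0.0448   -0.0224
  E           2.773    0.3164 5.1428e-06
  solve Keq expr → x = -0.0224; check Q = 1.8530e-05
Then add 0.0361 M of M.
Step 3:
                  E         X         M
  I           2.773    0.3164   0.03611
  C          0.0361   0.07219   -0.0361
  E           2.809    0.3886 7.8587e-06
  solve Keq expr → x = -0.0361; check Q = 1.8530e-05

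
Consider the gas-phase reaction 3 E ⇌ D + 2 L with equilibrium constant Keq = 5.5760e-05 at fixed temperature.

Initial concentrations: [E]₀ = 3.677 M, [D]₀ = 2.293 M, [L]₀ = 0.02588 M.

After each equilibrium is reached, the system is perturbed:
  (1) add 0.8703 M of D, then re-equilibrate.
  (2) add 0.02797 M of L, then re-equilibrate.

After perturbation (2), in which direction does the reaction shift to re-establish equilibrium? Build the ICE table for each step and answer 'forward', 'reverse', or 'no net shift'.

Q₀ = 3.0892e-05 vs Keq = 5.5760e-05 ⇒ Q<K, forward
Step 1:
                   E          D          L
  I            3.677      2.293    0.02588
  C         -0.01301   0.004336   0.008673
  E            3.664      2.297    0.03455
  solve Keq expr → x = 0.004336; check Q = 5.5760e-05
Then add 0.8703 M of D.
Step 2:
                   E          D          L
  I            3.664      3.168    0.03455
  C         0.007537  -0.002512  -0.005024
  E            3.672      3.165    0.02953
  solve Keq expr → x = -0.002512; check Q = 5.5760e-05
Then add 0.02797 M of L.
Step 3:
                   E          D          L
  I            3.672      3.165     0.0575
  C          0.04111    -0.0137   -0.02741
  E            3.713      3.151    0.03009
  solve Keq expr → x = -0.0137; check Q = 5.5760e-05

Direction: reverse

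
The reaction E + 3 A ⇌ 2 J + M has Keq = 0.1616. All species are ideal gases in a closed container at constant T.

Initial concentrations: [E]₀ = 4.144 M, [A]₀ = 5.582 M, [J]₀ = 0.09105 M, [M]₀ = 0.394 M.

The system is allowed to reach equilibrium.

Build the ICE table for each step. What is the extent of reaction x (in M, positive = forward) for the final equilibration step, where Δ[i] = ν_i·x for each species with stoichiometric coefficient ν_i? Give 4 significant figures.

x = 1.056 M

Q₀ = 4.5318e-06 vs Keq = 0.1616 ⇒ Q<K, forward
Step 1:
                    E           A           J           M
  I             4.144       5.582     0.09105       0.394
  C            -1.056      -3.167       2.111       1.056
  E             3.088       2.415       2.202        1.45
  solve Keq expr → x = 1.056; check Q = 0.1616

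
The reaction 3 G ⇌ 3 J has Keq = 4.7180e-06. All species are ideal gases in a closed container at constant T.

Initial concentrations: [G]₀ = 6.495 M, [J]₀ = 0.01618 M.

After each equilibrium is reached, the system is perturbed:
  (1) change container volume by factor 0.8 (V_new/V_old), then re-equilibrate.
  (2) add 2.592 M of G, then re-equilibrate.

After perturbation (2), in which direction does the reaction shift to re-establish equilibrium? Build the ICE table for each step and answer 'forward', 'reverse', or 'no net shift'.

Q₀ = 1.5460e-08 vs Keq = 4.7180e-06 ⇒ Q<K, forward
Step 1:
                    G           J
  Initial       6.495     0.01618
  Change     -0.09122     0.09122
  Equil         6.404      0.1074
  solve Keq expr → x = 0.03041; check Q = 4.7180e-06
Then change container volume by factor 0.8 (V_new/V_old).
Step 2:
                    G           J
  Initial       8.005      0.1343
  Change            0           0
  Equil         8.005      0.1343
  solve Keq expr → x = 0; check Q = 4.7180e-06
Then add 2.592 M of G.
Step 3:
                    G           J
  Initial        10.6      0.1343
  Change     -0.04276     0.04276
  Equil         10.55       0.177
  solve Keq expr → x = 0.01425; check Q = 4.7180e-06

Direction: forward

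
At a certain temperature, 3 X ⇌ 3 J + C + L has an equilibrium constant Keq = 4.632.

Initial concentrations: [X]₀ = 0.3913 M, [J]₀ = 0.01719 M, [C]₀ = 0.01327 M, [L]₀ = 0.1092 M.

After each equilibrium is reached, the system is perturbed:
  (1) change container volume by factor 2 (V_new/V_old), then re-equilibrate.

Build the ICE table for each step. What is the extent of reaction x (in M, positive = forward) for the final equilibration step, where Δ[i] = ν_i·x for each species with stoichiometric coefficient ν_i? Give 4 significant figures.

x = 0.003278 M

Q₀ = 1.2285e-07 vs Keq = 4.632 ⇒ Q<K, forward
Step 1:
                    X           J           C           L
  I            0.3913     0.01719     0.01327      0.1092
  C           -0.3291      0.3291      0.1097      0.1097
  E           0.06225      0.3462       0.123      0.2189
  solve Keq expr → x = 0.1097; check Q = 4.632
Then change container volume by factor 2 (V_new/V_old).
Step 2:
                    X           J           C           L
  I           0.03112      0.1731     0.06148      0.1094
  C         -0.009833    0.009833    0.003278    0.003278
  E           0.02129       0.183     0.06475      0.1127
  solve Keq expr → x = 0.003278; check Q = 4.632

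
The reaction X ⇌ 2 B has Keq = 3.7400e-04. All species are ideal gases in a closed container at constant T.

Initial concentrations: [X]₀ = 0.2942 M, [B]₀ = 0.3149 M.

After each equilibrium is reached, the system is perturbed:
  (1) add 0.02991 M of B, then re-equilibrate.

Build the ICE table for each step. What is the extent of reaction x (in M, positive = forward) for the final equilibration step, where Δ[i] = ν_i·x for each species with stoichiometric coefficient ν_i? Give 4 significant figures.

Q₀ = 0.3371 vs Keq = 3.7400e-04 ⇒ Q>K, reverse
Step 1:
                    X           B
  init         0.2942      0.3149
  Δ             0.151      -0.302
  eq           0.4452      0.0129
  solve Keq expr → x = -0.151; check Q = 3.7400e-04
Then add 0.02991 M of B.
Step 2:
                    X           B
  init         0.4452     0.04281
  Δ           0.01485     -0.0297
  eq             0.46     0.01312
  solve Keq expr → x = -0.01485; check Q = 3.7400e-04

x = -0.01485 M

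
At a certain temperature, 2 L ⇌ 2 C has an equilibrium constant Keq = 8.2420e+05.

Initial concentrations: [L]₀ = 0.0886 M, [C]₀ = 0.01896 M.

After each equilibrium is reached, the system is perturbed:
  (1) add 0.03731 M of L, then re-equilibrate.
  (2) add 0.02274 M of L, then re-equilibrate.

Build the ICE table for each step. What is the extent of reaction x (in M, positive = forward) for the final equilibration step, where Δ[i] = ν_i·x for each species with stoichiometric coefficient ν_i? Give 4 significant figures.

x = 0.01136 M

Q₀ = 0.04579 vs Keq = 8.2420e+05 ⇒ Q<K, forward
Step 1:
                   L          C
  Initial     0.0886    0.01896
  Change    -0.08848    0.08848
  Equil   1.1835e-04     0.1074
  solve Keq expr → x = 0.04424; check Q = 8.2420e+05
Then add 0.03731 M of L.
Step 2:
                   L          C
  Initial    0.03743     0.1074
  Change    -0.03727    0.03727
  Equil   1.5940e-04     0.1447
  solve Keq expr → x = 0.01863; check Q = 8.2420e+05
Then add 0.02274 M of L.
Step 3:
                   L          C
  Initial     0.0229     0.1447
  Change    -0.02271    0.02271
  Equil   1.8442e-04     0.1674
  solve Keq expr → x = 0.01136; check Q = 8.2420e+05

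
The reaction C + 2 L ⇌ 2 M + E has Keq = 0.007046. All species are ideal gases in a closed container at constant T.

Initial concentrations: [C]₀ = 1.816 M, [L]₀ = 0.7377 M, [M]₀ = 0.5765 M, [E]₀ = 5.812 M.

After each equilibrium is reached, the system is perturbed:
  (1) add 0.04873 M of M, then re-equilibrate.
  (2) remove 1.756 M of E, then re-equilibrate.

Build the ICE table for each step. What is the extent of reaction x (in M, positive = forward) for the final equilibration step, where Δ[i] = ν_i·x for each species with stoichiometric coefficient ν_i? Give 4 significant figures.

Q₀ = 1.955 vs Keq = 0.007046 ⇒ Q>K, reverse
Step 1:
                    C           L           M           E
  Initial       1.816      0.7377      0.5765       5.812
  Change       0.2562      0.5124     -0.5124     -0.2562
  Equil         2.072        1.25     0.06409       5.556
  solve Keq expr → x = -0.2562; check Q = 0.007046
Then add 0.04873 M of M.
Step 2:
                    C           L           M           E
  Initial       2.072        1.25      0.1128       5.556
  Change      0.02294     0.04587    -0.04587    -0.02294
  Equil         2.095       1.296     0.06694       5.533
  solve Keq expr → x = -0.02294; check Q = 0.007046
Then remove 1.756 M of E.
Step 3:
                    C           L           M           E
  Initial       2.095       1.296     0.06694       3.777
  Change    -0.006535    -0.01307     0.01307    0.006535
  Equil         2.089       1.283     0.08001       3.783
  solve Keq expr → x = 0.006535; check Q = 0.007046

x = 0.006535 M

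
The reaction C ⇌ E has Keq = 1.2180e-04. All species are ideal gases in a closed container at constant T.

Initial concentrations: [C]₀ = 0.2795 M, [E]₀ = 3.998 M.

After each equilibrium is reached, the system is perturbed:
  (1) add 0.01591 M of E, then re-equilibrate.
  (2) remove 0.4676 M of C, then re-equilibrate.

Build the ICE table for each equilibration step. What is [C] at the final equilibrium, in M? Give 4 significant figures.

[C]_eq = 3.825 M

Q₀ = 14.3 vs Keq = 1.2180e-04 ⇒ Q>K, reverse
Step 1:
                  C         E
  Initial    0.2795     3.998
  Change      3.997    -3.997
  Equil       4.277 5.2094e-04
  solve Keq expr → x = -3.997; check Q = 1.2180e-04
Then add 0.01591 M of E.
Step 2:
                  C         E
  Initial     4.277   0.01643
  Change    0.01591  -0.01591
  Equil       4.293 5.2287e-04
  solve Keq expr → x = -0.01591; check Q = 1.2180e-04
Then remove 0.4676 M of C.
Step 3:
                  C         E
  Initial     3.825 5.2287e-04
  Change  5.6947e-05 -5.6947e-05
  Equil       3.825 4.6593e-04
  solve Keq expr → x = -5.6947e-05; check Q = 1.2180e-04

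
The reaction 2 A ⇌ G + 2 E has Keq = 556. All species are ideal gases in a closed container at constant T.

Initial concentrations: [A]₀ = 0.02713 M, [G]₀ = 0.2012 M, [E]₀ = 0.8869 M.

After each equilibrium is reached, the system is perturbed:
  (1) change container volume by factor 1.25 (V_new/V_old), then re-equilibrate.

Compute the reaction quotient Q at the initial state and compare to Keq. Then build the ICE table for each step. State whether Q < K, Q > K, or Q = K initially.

Q₀ = 215; Q < K (proceeds forward)

Q₀ = 215 vs Keq = 556 ⇒ Q<K, forward
Step 1:
                    A           G           E
  I           0.02713      0.2012      0.8869
  C         -0.009863    0.004932    0.009863
  E           0.01727      0.2061      0.8968
  solve Keq expr → x = 0.004932; check Q = 556
Then change container volume by factor 1.25 (V_new/V_old).
Step 2:
                    A           G           E
  I           0.01381      0.1649      0.7174
  C         -0.001408  7.0385e-04    0.001408
  E           0.01241      0.1656      0.7188
  solve Keq expr → x = 7.0385e-04; check Q = 556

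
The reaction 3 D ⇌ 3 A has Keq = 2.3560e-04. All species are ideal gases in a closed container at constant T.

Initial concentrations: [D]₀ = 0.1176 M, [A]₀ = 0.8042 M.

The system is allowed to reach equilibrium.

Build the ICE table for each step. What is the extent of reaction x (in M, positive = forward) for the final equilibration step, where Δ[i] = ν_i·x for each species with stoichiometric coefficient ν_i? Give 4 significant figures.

Q₀ = 319.8 vs Keq = 2.3560e-04 ⇒ Q>K, reverse
Step 1:
                    D           A
  init         0.1176      0.8042
  Δ            0.7506     -0.7506
  eq           0.8682     0.05362
  solve Keq expr → x = -0.2502; check Q = 2.3560e-04

x = -0.2502 M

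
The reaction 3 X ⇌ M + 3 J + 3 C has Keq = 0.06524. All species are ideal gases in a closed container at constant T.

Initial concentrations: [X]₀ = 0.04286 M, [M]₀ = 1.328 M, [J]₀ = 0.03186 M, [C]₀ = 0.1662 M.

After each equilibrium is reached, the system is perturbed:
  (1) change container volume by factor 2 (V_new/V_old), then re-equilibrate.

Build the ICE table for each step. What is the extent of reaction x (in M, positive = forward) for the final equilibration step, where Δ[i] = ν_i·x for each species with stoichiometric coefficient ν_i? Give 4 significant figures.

x = 0.001984 M

Q₀ = 0.002504 vs Keq = 0.06524 ⇒ Q<K, forward
Step 1:
                  X         M         J         C
  I         0.04286     1.328   0.03186    0.1662
  C        -0.01785  0.005948   0.01785   0.01785
  E         0.02501     1.334   0.04971     0.184
  solve Keq expr → x = 0.005948; check Q = 0.06524
Then change container volume by factor 2 (V_new/V_old).
Step 2:
                  X         M         J         C
  I         0.01251     0.667   0.02485   0.09202
  C       -0.005951  0.001984  0.005951  0.005951
  E        0.006556     0.669    0.0308   0.09797
  solve Keq expr → x = 0.001984; check Q = 0.06524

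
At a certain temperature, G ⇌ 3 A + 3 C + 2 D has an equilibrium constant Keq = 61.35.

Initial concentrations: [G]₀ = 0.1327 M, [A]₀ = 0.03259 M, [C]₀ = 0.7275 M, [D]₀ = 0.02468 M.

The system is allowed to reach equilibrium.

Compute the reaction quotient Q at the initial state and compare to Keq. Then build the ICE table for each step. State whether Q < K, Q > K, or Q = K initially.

Q₀ = 6.1175e-08 vs Keq = 61.35 ⇒ Q<K, forward
Step 1:
                  G         A         C         D
  Initial    0.1327   0.03259    0.7275   0.02468
  Change    -0.1325    0.3976    0.3976    0.2651
  Equil   1.5523e-04    0.4302     1.125    0.2898
  solve Keq expr → x = 0.1325; check Q = 61.35

Q₀ = 6.1175e-08; Q < K (proceeds forward)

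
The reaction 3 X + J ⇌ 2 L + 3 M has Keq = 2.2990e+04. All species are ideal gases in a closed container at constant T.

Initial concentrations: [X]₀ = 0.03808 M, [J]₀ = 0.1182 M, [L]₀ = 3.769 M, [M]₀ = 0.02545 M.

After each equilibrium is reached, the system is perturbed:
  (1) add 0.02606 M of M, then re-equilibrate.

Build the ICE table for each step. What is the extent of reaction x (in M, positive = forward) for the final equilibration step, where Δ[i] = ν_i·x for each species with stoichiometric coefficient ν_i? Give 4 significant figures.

x = -0.001302 M

Q₀ = 35.88 vs Keq = 2.2990e+04 ⇒ Q<K, forward
Step 1:
                   X          J          L          M
  I          0.03808     0.1182      3.769    0.02545
  C         -0.02843  -0.009477    0.01895    0.02843
  E         0.009648     0.1087      3.788    0.05388
  solve Keq expr → x = 0.009477; check Q = 2.2990e+04
Then add 0.02606 M of M.
Step 2:
                   X          J          L          M
  I         0.009648     0.1087      3.788    0.07994
  C         0.003907   0.001302  -0.002604  -0.003907
  E          0.01355       0.11      3.785    0.07604
  solve Keq expr → x = -0.001302; check Q = 2.2990e+04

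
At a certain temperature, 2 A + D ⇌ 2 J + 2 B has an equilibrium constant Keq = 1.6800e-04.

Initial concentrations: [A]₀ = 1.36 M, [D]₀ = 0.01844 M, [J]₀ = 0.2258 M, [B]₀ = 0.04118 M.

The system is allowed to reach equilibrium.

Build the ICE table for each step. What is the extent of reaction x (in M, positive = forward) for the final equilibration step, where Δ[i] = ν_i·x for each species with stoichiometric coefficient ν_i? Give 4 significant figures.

x = -0.01269 M

Q₀ = 0.002535 vs Keq = 1.6800e-04 ⇒ Q>K, reverse
Step 1:
                   A          D          J          B
  I             1.36    0.01844     0.2258    0.04118
  C          0.02537    0.01269   -0.02537   -0.02537
  E            1.385    0.03113     0.2004    0.01581
  solve Keq expr → x = -0.01269; check Q = 1.6800e-04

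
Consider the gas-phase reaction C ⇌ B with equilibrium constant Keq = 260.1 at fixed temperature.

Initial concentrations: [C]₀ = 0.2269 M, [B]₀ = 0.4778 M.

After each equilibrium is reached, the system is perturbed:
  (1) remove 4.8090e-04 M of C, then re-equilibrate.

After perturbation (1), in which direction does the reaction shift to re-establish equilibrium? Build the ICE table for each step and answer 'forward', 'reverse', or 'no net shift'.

Direction: reverse

Q₀ = 2.106 vs Keq = 260.1 ⇒ Q<K, forward
Step 1:
                  C         B
  init       0.2269    0.4778
  Δ         -0.2242    0.2242
  eq       0.002699     0.702
  solve Keq expr → x = 0.2242; check Q = 260.1
Then remove 4.8090e-04 M of C.
Step 2:
                  C         B
  init     0.002218     0.702
  Δ       4.7906e-04 -4.7906e-04
  eq       0.002697    0.7015
  solve Keq expr → x = -4.7906e-04; check Q = 260.1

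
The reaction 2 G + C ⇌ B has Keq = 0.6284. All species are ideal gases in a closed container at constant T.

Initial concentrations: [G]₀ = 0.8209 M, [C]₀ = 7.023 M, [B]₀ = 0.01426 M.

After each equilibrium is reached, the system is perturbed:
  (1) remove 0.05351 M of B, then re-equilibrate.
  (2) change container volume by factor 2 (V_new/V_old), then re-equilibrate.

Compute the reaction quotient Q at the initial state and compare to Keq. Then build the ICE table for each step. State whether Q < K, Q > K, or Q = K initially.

Q₀ = 0.003013 vs Keq = 0.6284 ⇒ Q<K, forward
Step 1:
                    G           C           B
  I            0.8209       7.023     0.01426
  C           -0.5579     -0.2789      0.2789
  E             0.263       6.744      0.2932
  solve Keq expr → x = 0.2789; check Q = 0.6284
Then remove 0.05351 M of B.
Step 2:
                    G           C           B
  I             0.263       6.744      0.2397
  C           -0.0201    -0.01005     0.01005
  E            0.2429       6.734      0.2497
  solve Keq expr → x = 0.01005; check Q = 0.6284
Then change container volume by factor 2 (V_new/V_old).
Step 3:
                    G           C           B
  I            0.1215       3.367      0.1249
  C           0.07852     0.03926    -0.03926
  E               0.2       3.406     0.08561
  solve Keq expr → x = -0.03926; check Q = 0.6284

Q₀ = 0.003013; Q < K (proceeds forward)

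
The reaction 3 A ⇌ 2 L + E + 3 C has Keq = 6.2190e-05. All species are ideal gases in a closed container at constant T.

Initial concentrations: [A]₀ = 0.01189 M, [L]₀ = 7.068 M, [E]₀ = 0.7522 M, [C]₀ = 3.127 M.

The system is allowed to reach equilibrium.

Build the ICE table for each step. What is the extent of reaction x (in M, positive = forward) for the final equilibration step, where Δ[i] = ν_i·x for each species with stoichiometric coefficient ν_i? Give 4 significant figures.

Q₀ = 6.8354e+08 vs Keq = 6.2190e-05 ⇒ Q>K, reverse
Step 1:
                    A           L           E           C
  Initial     0.01189       7.068      0.7522       3.127
  Change        2.256      -1.504     -0.7522      -2.256
  Equil         2.268       5.564  3.5549e-05      0.8705
  solve Keq expr → x = -0.7522; check Q = 6.2190e-05

x = -0.7522 M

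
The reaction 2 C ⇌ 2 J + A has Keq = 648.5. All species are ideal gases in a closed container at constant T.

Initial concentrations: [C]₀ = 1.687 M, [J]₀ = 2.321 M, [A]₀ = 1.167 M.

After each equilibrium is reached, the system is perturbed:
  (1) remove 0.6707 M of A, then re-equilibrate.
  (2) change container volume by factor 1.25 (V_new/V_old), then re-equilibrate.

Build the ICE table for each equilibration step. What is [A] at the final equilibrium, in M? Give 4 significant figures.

Q₀ = 2.209 vs Keq = 648.5 ⇒ Q<K, forward
Step 1:
                    C           J           A
  init          1.687       2.321       1.167
  Δ            -1.481       1.481      0.7404
  eq           0.2062       3.802       1.907
  solve Keq expr → x = 0.7404; check Q = 648.5
Then remove 0.6707 M of A.
Step 2:
                    C           J           A
  init         0.2062       3.802       1.237
  Δ          -0.03728     0.03728     0.01864
  eq           0.1689       3.839       1.255
  solve Keq expr → x = 0.01864; check Q = 648.5
Then change container volume by factor 1.25 (V_new/V_old).
Step 3:
                    C           J           A
  init         0.1351       3.071       1.004
  Δ          -0.01334     0.01334    0.006669
  eq           0.1218       3.085       1.011
  solve Keq expr → x = 0.006669; check Q = 648.5

[A]_eq = 1.011 M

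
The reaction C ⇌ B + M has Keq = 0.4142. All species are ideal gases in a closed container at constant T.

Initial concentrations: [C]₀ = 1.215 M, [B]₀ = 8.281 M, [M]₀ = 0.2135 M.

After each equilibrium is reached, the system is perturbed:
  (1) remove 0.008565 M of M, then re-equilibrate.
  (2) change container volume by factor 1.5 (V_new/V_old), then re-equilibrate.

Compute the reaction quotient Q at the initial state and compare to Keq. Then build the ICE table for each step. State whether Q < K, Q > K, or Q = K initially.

Q₀ = 1.455; Q > K (proceeds reverse)

Q₀ = 1.455 vs Keq = 0.4142 ⇒ Q>K, reverse
Step 1:
                   C          B          M
  I            1.215      8.281     0.2135
  C           0.1443    -0.1443    -0.1443
  E            1.359      8.137     0.0692
  solve Keq expr → x = -0.1443; check Q = 0.4142
Then remove 0.008565 M of M.
Step 2:
                   C          B          M
  I            1.359      8.137    0.06063
  C        -0.008085   0.008085   0.008085
  E            1.351      8.145    0.06872
  solve Keq expr → x = 0.008085; check Q = 0.4142
Then change container volume by factor 1.5 (V_new/V_old).
Step 3:
                   C          B          M
  I           0.9008       5.43    0.04581
  C         -0.02104    0.02104    0.02104
  E           0.8798      5.451    0.06685
  solve Keq expr → x = 0.02104; check Q = 0.4142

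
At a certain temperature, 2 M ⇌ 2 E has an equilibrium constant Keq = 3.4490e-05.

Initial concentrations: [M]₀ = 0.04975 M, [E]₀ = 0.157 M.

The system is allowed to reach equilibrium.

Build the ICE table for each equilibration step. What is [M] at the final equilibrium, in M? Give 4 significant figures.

[M]_eq = 0.2055 M

Q₀ = 9.959 vs Keq = 3.4490e-05 ⇒ Q>K, reverse
Step 1:
                  M         E
  Initial   0.04975     0.157
  Change     0.1558   -0.1558
  Equil      0.2055  0.001207
  solve Keq expr → x = -0.0779; check Q = 3.4490e-05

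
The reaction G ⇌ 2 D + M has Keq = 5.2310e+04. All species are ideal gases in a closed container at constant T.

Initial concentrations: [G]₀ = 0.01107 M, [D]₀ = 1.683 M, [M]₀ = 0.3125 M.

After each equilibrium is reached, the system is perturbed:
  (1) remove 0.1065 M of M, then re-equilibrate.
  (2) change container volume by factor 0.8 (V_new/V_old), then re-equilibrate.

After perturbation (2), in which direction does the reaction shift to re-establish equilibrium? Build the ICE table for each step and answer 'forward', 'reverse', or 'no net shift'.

Direction: reverse

Q₀ = 79.96 vs Keq = 5.2310e+04 ⇒ Q<K, forward
Step 1:
                  G         D         M
  I         0.01107     1.683    0.3125
  C        -0.01105    0.0221   0.01105
  E       1.7983e-05     1.705    0.3236
  solve Keq expr → x = 0.01105; check Q = 5.2310e+04
Then remove 0.1065 M of M.
Step 2:
                  G         D         M
  I       1.7983e-05     1.705    0.2171
  C       -5.9188e-06 1.1838e-05 5.9188e-06
  E       1.2064e-05     1.705    0.2171
  solve Keq expr → x = 5.9188e-06; check Q = 5.2310e+04
Then change container volume by factor 0.8 (V_new/V_old).
Step 3:
                  G         D         M
  I       1.5080e-05     2.131    0.2713
  C       8.4815e-06 -1.6963e-05 -8.4815e-06
  E       2.3562e-05     2.131    0.2713
  solve Keq expr → x = -8.4815e-06; check Q = 5.2310e+04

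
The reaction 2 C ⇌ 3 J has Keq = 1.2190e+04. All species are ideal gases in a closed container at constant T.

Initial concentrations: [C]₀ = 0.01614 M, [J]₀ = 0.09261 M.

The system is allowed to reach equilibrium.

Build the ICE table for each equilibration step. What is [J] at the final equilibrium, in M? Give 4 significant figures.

Q₀ = 3.049 vs Keq = 1.2190e+04 ⇒ Q<K, forward
Step 1:
                  C         J
  I         0.01614   0.09261
  C        -0.01578   0.02367
  E       3.5914e-04    0.1163
  solve Keq expr → x = 0.00789; check Q = 1.2190e+04

[J]_eq = 0.1163 M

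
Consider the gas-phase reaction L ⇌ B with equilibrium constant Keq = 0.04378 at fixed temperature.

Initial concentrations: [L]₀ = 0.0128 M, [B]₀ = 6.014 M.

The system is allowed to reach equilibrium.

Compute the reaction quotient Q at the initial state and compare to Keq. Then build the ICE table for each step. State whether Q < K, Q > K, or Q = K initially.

Q₀ = 469.8; Q > K (proceeds reverse)

Q₀ = 469.8 vs Keq = 0.04378 ⇒ Q>K, reverse
Step 1:
                  L         B
  init       0.0128     6.014
  Δ           5.761    -5.761
  eq          5.774    0.2528
  solve Keq expr → x = -5.761; check Q = 0.04378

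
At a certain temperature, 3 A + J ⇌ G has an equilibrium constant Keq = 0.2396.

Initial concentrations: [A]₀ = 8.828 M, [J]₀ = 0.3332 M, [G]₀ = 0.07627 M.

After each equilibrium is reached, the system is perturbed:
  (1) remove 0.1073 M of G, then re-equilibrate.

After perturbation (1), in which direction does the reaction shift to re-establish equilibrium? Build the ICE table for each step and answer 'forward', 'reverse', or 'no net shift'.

Direction: forward

Q₀ = 3.3271e-04 vs Keq = 0.2396 ⇒ Q<K, forward
Step 1:
                    A           J           G
  init          8.828      0.3332     0.07627
  Δ            -0.989     -0.3297      0.3297
  eq            7.839    0.003517       0.406
  solve Keq expr → x = 0.3297; check Q = 0.2396
Then remove 0.1073 M of G.
Step 2:
                    A           J           G
  init          7.839    0.003517      0.2987
  Δ         -0.002757 -9.1899e-04  9.1899e-04
  eq            7.836    0.002598      0.2996
  solve Keq expr → x = 9.1899e-04; check Q = 0.2396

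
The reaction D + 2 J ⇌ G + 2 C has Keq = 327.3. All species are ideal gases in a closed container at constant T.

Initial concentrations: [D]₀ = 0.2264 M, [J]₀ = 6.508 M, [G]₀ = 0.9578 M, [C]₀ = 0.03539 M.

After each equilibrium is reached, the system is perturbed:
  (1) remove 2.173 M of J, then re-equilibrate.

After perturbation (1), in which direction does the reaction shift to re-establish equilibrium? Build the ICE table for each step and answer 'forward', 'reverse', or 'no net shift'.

Q₀ = 1.2510e-04 vs Keq = 327.3 ⇒ Q<K, forward
Step 1:
                   D          J          G          C
  I           0.2264      6.508     0.9578    0.03539
  C          -0.2264    -0.4528     0.2264     0.4528
  E       2.3513e-05      6.055      1.184     0.4881
  solve Keq expr → x = 0.2264; check Q = 327.3
Then remove 2.173 M of J.
Step 2:
                   D          J          G          C
  I       2.3513e-05      3.882      1.184     0.4881
  C       3.3668e-05 6.7337e-05 -3.3668e-05 -6.7337e-05
  E       5.7181e-05      3.882      1.184     0.4881
  solve Keq expr → x = -3.3668e-05; check Q = 327.3

Direction: reverse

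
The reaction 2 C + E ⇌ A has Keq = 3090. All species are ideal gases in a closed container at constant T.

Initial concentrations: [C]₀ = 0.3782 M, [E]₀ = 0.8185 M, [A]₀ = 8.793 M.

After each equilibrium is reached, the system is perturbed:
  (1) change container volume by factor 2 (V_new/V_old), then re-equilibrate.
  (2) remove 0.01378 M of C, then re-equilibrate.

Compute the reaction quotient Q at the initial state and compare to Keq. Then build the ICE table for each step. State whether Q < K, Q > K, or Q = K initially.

Q₀ = 75.11 vs Keq = 3090 ⇒ Q<K, forward
Step 1:
                    C           E           A
  I            0.3782      0.8185       8.793
  C           -0.3121      -0.156       0.156
  E           0.06612      0.6625       8.949
  solve Keq expr → x = 0.156; check Q = 3090
Then change container volume by factor 2 (V_new/V_old).
Step 2:
                    C           E           A
  I           0.03306      0.3312       4.475
  C           0.03143     0.01572    -0.01572
  E           0.06449      0.3469       4.459
  solve Keq expr → x = -0.01572; check Q = 3090
Then remove 0.01378 M of C.
Step 3:
                    C           E           A
  I           0.05071      0.3469       4.459
  C           0.01313    0.006566   -0.006566
  E           0.06384      0.3535       4.452
  solve Keq expr → x = -0.006566; check Q = 3090

Q₀ = 75.11; Q < K (proceeds forward)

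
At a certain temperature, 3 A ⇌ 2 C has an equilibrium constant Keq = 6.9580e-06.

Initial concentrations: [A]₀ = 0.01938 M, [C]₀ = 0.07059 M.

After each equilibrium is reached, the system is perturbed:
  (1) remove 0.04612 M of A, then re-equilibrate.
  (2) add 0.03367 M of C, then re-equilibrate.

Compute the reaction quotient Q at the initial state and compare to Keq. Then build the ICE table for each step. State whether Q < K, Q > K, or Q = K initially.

Q₀ = 684.6; Q > K (proceeds reverse)

Q₀ = 684.6 vs Keq = 6.9580e-06 ⇒ Q>K, reverse
Step 1:
                    A           C
  init        0.01938     0.07059
  Δ            0.1057    -0.07047
  eq           0.1251  1.1670e-04
  solve Keq expr → x = -0.03524; check Q = 6.9580e-06
Then remove 0.04612 M of A.
Step 2:
                    A           C
  init        0.07897  1.1670e-04
  Δ        8.7100e-05 -5.8067e-05
  eq          0.07906  5.8634e-05
  solve Keq expr → x = -2.9033e-05; check Q = 6.9580e-06
Then add 0.03367 M of C.
Step 3:
                    A           C
  init        0.07906     0.03373
  Δ           0.05041    -0.03361
  eq           0.1295  1.2288e-04
  solve Keq expr → x = -0.0168; check Q = 6.9580e-06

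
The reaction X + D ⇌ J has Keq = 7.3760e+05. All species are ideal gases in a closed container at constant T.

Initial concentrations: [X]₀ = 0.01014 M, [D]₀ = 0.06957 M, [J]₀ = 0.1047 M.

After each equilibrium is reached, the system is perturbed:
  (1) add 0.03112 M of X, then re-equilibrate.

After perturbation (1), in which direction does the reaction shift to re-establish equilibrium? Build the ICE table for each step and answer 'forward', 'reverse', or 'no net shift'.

Q₀ = 148.4 vs Keq = 7.3760e+05 ⇒ Q<K, forward
Step 1:
                   X          D          J
  init       0.01014    0.06957     0.1047
  Δ         -0.01014   -0.01014    0.01014
  eq      2.6196e-06    0.05943     0.1148
  solve Keq expr → x = 0.01014; check Q = 7.3760e+05
Then add 0.03112 M of X.
Step 2:
                   X          D          J
  init       0.03112    0.05943     0.1148
  Δ         -0.03112   -0.03112    0.03112
  eq      6.9879e-06    0.02832      0.146
  solve Keq expr → x = 0.03112; check Q = 7.3760e+05

Direction: forward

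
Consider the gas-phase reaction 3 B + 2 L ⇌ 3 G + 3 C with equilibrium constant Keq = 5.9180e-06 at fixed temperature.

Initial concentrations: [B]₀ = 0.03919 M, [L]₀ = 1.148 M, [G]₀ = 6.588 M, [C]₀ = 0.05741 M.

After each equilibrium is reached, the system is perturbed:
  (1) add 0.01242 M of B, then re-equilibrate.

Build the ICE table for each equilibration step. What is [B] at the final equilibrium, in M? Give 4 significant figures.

Q₀ = 682 vs Keq = 5.9180e-06 ⇒ Q>K, reverse
Step 1:
                    B           L           G           C
  Initial     0.03919       1.148       6.588     0.05741
  Change      0.05711     0.03807    -0.05711    -0.05711
  Equil        0.0963       1.186       6.531  2.9885e-04
  solve Keq expr → x = -0.01904; check Q = 5.9180e-06
Then add 0.01242 M of B.
Step 2:
                    B           L           G           C
  Initial      0.1087       1.186       6.531  2.9885e-04
  Change  -3.8417e-05 -2.5611e-05  3.8417e-05  3.8417e-05
  Equil        0.1087       1.186       6.531  3.3727e-04
  solve Keq expr → x = 1.2806e-05; check Q = 5.9180e-06

[B]_eq = 0.1087 M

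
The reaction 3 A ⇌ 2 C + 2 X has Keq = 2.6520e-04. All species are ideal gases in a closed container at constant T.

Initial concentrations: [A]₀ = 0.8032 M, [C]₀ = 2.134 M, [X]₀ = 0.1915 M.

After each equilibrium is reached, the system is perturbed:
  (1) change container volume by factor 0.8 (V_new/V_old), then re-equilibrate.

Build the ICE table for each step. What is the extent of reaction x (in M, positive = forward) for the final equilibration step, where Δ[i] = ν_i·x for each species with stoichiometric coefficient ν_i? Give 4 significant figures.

Q₀ = 0.3223 vs Keq = 2.6520e-04 ⇒ Q>K, reverse
Step 1:
                   A          C          X
  init        0.8032      2.134     0.1915
  Δ           0.2733    -0.1822    -0.1822
  eq           1.076      1.952   0.009319
  solve Keq expr → x = -0.09109; check Q = 2.6520e-04
Then change container volume by factor 0.8 (V_new/V_old).
Step 2:
                   A          C          X
  init         1.346       2.44    0.01165
  Δ         0.001805  -0.001204  -0.001204
  eq           1.347      2.439    0.01044
  solve Keq expr → x = -6.0181e-04; check Q = 2.6520e-04

x = -6.0181e-04 M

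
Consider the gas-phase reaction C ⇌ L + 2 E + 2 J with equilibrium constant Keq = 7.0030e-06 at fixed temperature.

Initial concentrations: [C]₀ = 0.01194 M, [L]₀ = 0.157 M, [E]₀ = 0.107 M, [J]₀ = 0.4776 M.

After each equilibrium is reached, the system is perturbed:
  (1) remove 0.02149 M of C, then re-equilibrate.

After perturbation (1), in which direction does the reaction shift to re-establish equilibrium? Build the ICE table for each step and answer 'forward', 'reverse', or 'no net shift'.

Direction: reverse

Q₀ = 0.03434 vs Keq = 7.0030e-06 ⇒ Q>K, reverse
Step 1:
                  C         L         E         J
  init      0.01194     0.157     0.107    0.4776
  Δ          0.0508   -0.0508   -0.1016   -0.1016
  eq        0.06274    0.1062  0.005409     0.376
  solve Keq expr → x = -0.0508; check Q = 7.0030e-06
Then remove 0.02149 M of C.
Step 2:
                  C         L         E         J
  init      0.04125    0.1062  0.005409     0.376
  Δ       4.8785e-04 -4.8785e-04 -9.7570e-04 -9.7570e-04
  eq        0.04173    0.1057  0.004433     0.375
  solve Keq expr → x = -4.8785e-04; check Q = 7.0030e-06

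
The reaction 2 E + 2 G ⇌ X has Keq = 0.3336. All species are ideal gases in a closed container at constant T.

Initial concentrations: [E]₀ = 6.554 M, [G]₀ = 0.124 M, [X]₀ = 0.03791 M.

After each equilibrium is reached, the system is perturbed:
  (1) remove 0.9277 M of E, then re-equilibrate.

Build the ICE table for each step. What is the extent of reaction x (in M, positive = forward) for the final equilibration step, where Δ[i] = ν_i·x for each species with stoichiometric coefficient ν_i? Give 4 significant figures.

x = -0.004303 M

Q₀ = 0.0574 vs Keq = 0.3336 ⇒ Q<K, forward
Step 1:
                    E           G           X
  Initial       6.554       0.124     0.03791
  Change     -0.05568    -0.05568     0.02784
  Equil         6.498     0.06832     0.06575
  solve Keq expr → x = 0.02784; check Q = 0.3336
Then remove 0.9277 M of E.
Step 2:
                    E           G           X
  Initial       5.571     0.06832     0.06575
  Change     0.008606    0.008606   -0.004303
  Equil         5.579     0.07692     0.06145
  solve Keq expr → x = -0.004303; check Q = 0.3336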